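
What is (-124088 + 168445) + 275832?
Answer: 320189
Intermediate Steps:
(-124088 + 168445) + 275832 = 44357 + 275832 = 320189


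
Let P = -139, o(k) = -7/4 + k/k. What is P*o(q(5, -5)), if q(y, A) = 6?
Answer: 417/4 ≈ 104.25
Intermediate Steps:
o(k) = -¾ (o(k) = -7*¼ + 1 = -7/4 + 1 = -¾)
P*o(q(5, -5)) = -139*(-¾) = 417/4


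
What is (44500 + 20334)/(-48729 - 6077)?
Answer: -32417/27403 ≈ -1.1830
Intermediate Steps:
(44500 + 20334)/(-48729 - 6077) = 64834/(-54806) = 64834*(-1/54806) = -32417/27403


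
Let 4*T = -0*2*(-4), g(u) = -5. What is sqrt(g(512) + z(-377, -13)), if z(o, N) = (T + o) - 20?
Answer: I*sqrt(402) ≈ 20.05*I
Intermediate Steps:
T = 0 (T = (-0*2*(-4))/4 = (-4*0*(-4))/4 = (0*(-4))/4 = (1/4)*0 = 0)
z(o, N) = -20 + o (z(o, N) = (0 + o) - 20 = o - 20 = -20 + o)
sqrt(g(512) + z(-377, -13)) = sqrt(-5 + (-20 - 377)) = sqrt(-5 - 397) = sqrt(-402) = I*sqrt(402)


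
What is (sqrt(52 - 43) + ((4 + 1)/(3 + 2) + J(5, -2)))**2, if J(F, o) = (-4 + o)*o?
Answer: 256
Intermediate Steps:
J(F, o) = o*(-4 + o)
(sqrt(52 - 43) + ((4 + 1)/(3 + 2) + J(5, -2)))**2 = (sqrt(52 - 43) + ((4 + 1)/(3 + 2) - 2*(-4 - 2)))**2 = (sqrt(9) + (5/5 - 2*(-6)))**2 = (3 + (5*(1/5) + 12))**2 = (3 + (1 + 12))**2 = (3 + 13)**2 = 16**2 = 256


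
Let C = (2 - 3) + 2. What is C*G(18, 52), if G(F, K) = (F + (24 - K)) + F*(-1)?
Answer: -28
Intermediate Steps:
G(F, K) = 24 - K (G(F, K) = (24 + F - K) - F = 24 - K)
C = 1 (C = -1 + 2 = 1)
C*G(18, 52) = 1*(24 - 1*52) = 1*(24 - 52) = 1*(-28) = -28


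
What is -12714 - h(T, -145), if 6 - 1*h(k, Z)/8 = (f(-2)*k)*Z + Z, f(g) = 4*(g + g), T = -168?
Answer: -3132002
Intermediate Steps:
f(g) = 8*g (f(g) = 4*(2*g) = 8*g)
h(k, Z) = 48 - 8*Z + 128*Z*k (h(k, Z) = 48 - 8*(((8*(-2))*k)*Z + Z) = 48 - 8*((-16*k)*Z + Z) = 48 - 8*(-16*Z*k + Z) = 48 - 8*(Z - 16*Z*k) = 48 + (-8*Z + 128*Z*k) = 48 - 8*Z + 128*Z*k)
-12714 - h(T, -145) = -12714 - (48 - 8*(-145) + 128*(-145)*(-168)) = -12714 - (48 + 1160 + 3118080) = -12714 - 1*3119288 = -12714 - 3119288 = -3132002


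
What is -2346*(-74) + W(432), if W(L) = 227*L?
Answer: 271668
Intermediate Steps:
-2346*(-74) + W(432) = -2346*(-74) + 227*432 = 173604 + 98064 = 271668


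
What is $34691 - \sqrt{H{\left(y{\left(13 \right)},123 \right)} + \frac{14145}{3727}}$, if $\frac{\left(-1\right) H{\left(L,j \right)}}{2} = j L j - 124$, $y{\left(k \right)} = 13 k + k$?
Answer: $34691 - \frac{i \sqrt{76491034450117}}{3727} \approx 34691.0 - 2346.6 i$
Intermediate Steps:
$y{\left(k \right)} = 14 k$
$H{\left(L,j \right)} = 248 - 2 L j^{2}$ ($H{\left(L,j \right)} = - 2 \left(j L j - 124\right) = - 2 \left(L j j - 124\right) = - 2 \left(L j^{2} - 124\right) = - 2 \left(-124 + L j^{2}\right) = 248 - 2 L j^{2}$)
$34691 - \sqrt{H{\left(y{\left(13 \right)},123 \right)} + \frac{14145}{3727}} = 34691 - \sqrt{\left(248 - 2 \cdot 14 \cdot 13 \cdot 123^{2}\right) + \frac{14145}{3727}} = 34691 - \sqrt{\left(248 - 364 \cdot 15129\right) + 14145 \cdot \frac{1}{3727}} = 34691 - \sqrt{\left(248 - 5506956\right) + \frac{14145}{3727}} = 34691 - \sqrt{-5506708 + \frac{14145}{3727}} = 34691 - \sqrt{- \frac{20523486571}{3727}} = 34691 - \frac{i \sqrt{76491034450117}}{3727}$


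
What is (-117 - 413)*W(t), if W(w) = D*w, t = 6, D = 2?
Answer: -6360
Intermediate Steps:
W(w) = 2*w
(-117 - 413)*W(t) = (-117 - 413)*(2*6) = -530*12 = -6360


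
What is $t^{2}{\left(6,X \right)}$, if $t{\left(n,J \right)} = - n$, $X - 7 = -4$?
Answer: $36$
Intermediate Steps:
$X = 3$ ($X = 7 - 4 = 3$)
$t^{2}{\left(6,X \right)} = \left(\left(-1\right) 6\right)^{2} = \left(-6\right)^{2} = 36$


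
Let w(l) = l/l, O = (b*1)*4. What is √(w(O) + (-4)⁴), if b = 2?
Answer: √257 ≈ 16.031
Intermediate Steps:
O = 8 (O = (2*1)*4 = 2*4 = 8)
w(l) = 1
√(w(O) + (-4)⁴) = √(1 + (-4)⁴) = √(1 + 256) = √257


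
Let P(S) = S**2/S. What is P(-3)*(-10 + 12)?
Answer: -6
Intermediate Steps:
P(S) = S
P(-3)*(-10 + 12) = -3*(-10 + 12) = -3*2 = -6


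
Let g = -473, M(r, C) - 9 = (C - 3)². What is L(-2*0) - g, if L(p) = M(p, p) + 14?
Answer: 505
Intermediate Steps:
M(r, C) = 9 + (-3 + C)² (M(r, C) = 9 + (C - 3)² = 9 + (-3 + C)²)
L(p) = 23 + (-3 + p)² (L(p) = (9 + (-3 + p)²) + 14 = 23 + (-3 + p)²)
L(-2*0) - g = (23 + (-3 - 2*0)²) - 1*(-473) = (23 + (-3 + 0)²) + 473 = (23 + (-3)²) + 473 = (23 + 9) + 473 = 32 + 473 = 505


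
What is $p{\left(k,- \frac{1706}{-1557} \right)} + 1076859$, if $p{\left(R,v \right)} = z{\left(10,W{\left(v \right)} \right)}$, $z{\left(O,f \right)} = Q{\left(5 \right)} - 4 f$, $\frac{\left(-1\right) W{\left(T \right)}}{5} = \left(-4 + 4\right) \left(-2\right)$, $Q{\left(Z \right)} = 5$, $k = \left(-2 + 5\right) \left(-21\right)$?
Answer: $1076864$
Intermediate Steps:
$k = -63$ ($k = 3 \left(-21\right) = -63$)
$W{\left(T \right)} = 0$ ($W{\left(T \right)} = - 5 \left(-4 + 4\right) \left(-2\right) = - 5 \cdot 0 \left(-2\right) = \left(-5\right) 0 = 0$)
$z{\left(O,f \right)} = 5 - 4 f$
$p{\left(R,v \right)} = 5$ ($p{\left(R,v \right)} = 5 - 0 = 5 + 0 = 5$)
$p{\left(k,- \frac{1706}{-1557} \right)} + 1076859 = 5 + 1076859 = 1076864$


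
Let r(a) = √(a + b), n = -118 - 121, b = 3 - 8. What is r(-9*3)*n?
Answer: -956*I*√2 ≈ -1352.0*I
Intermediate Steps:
b = -5
n = -239
r(a) = √(-5 + a) (r(a) = √(a - 5) = √(-5 + a))
r(-9*3)*n = √(-5 - 9*3)*(-239) = √(-5 - 27)*(-239) = √(-32)*(-239) = (4*I*√2)*(-239) = -956*I*√2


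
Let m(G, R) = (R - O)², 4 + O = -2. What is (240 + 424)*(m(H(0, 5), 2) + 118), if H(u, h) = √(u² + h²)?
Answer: 120848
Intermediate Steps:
O = -6 (O = -4 - 2 = -6)
H(u, h) = √(h² + u²)
m(G, R) = (6 + R)² (m(G, R) = (R - 1*(-6))² = (R + 6)² = (6 + R)²)
(240 + 424)*(m(H(0, 5), 2) + 118) = (240 + 424)*((6 + 2)² + 118) = 664*(8² + 118) = 664*(64 + 118) = 664*182 = 120848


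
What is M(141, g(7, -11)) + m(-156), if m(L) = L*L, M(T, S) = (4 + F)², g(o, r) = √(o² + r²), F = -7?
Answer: 24345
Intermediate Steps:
M(T, S) = 9 (M(T, S) = (4 - 7)² = (-3)² = 9)
m(L) = L²
M(141, g(7, -11)) + m(-156) = 9 + (-156)² = 9 + 24336 = 24345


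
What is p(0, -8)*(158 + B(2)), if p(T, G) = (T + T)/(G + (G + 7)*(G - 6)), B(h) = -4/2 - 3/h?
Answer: 0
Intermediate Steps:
B(h) = -2 - 3/h (B(h) = -4*½ - 3/h = -2 - 3/h)
p(T, G) = 2*T/(G + (-6 + G)*(7 + G)) (p(T, G) = (2*T)/(G + (7 + G)*(-6 + G)) = (2*T)/(G + (-6 + G)*(7 + G)) = 2*T/(G + (-6 + G)*(7 + G)))
p(0, -8)*(158 + B(2)) = (2*0/(-42 + (-8)² + 2*(-8)))*(158 + (-2 - 3/2)) = (2*0/(-42 + 64 - 16))*(158 + (-2 - 3*½)) = (2*0/6)*(158 + (-2 - 3/2)) = (2*0*(⅙))*(158 - 7/2) = 0*(309/2) = 0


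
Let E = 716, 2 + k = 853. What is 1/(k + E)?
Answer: 1/1567 ≈ 0.00063816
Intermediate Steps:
k = 851 (k = -2 + 853 = 851)
1/(k + E) = 1/(851 + 716) = 1/1567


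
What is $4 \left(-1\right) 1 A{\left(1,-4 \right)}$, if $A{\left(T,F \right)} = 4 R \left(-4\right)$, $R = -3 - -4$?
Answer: $64$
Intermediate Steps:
$R = 1$ ($R = -3 + 4 = 1$)
$A{\left(T,F \right)} = -16$ ($A{\left(T,F \right)} = 4 \cdot 1 \left(-4\right) = 4 \left(-4\right) = -16$)
$4 \left(-1\right) 1 A{\left(1,-4 \right)} = 4 \left(-1\right) 1 \left(-16\right) = 4 \left(\left(-1\right) \left(-16\right)\right) = 4 \cdot 16 = 64$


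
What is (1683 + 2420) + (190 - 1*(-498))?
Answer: 4791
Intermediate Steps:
(1683 + 2420) + (190 - 1*(-498)) = 4103 + (190 + 498) = 4103 + 688 = 4791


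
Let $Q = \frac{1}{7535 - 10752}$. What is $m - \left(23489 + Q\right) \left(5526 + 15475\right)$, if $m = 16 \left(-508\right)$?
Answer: $- \frac{1586948063888}{3217} \approx -4.933 \cdot 10^{8}$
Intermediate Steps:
$Q = - \frac{1}{3217}$ ($Q = \frac{1}{-3217} = - \frac{1}{3217} \approx -0.00031085$)
$m = -8128$
$m - \left(23489 + Q\right) \left(5526 + 15475\right) = -8128 - \left(23489 - \frac{1}{3217}\right) \left(5526 + 15475\right) = -8128 - \frac{75564112}{3217} \cdot 21001 = -8128 - \frac{1586921916112}{3217} = - \frac{1586948063888}{3217}$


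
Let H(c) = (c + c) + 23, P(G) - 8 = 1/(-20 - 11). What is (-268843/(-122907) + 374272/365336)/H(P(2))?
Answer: 558847365439/6774642320583 ≈ 0.082491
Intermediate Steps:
P(G) = 247/31 (P(G) = 8 + 1/(-20 - 11) = 8 + 1/(-31) = 8 - 1/31 = 247/31)
H(c) = 23 + 2*c (H(c) = 2*c + 23 = 23 + 2*c)
(-268843/(-122907) + 374272/365336)/H(P(2)) = (-268843/(-122907) + 374272/365336)/(23 + 2*(247/31)) = (-268843*(-1/122907) + 374272*(1/365336))/(23 + 494/31) = (268843/122907 + 46784/45667)/(1207/31) = (18027334369/5612793969)*(31/1207) = 558847365439/6774642320583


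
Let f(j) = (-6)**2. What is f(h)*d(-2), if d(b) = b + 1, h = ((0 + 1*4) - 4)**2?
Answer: -36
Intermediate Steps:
h = 0 (h = ((0 + 4) - 4)**2 = (4 - 4)**2 = 0**2 = 0)
d(b) = 1 + b
f(j) = 36
f(h)*d(-2) = 36*(1 - 2) = 36*(-1) = -36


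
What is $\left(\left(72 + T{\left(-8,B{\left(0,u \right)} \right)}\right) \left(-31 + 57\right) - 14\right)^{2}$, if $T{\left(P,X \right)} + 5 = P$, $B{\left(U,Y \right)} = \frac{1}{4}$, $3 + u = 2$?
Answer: $2310400$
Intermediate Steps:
$u = -1$ ($u = -3 + 2 = -1$)
$B{\left(U,Y \right)} = \frac{1}{4}$
$T{\left(P,X \right)} = -5 + P$
$\left(\left(72 + T{\left(-8,B{\left(0,u \right)} \right)}\right) \left(-31 + 57\right) - 14\right)^{2} = \left(\left(72 - 13\right) \left(-31 + 57\right) - 14\right)^{2} = \left(\left(72 - 13\right) 26 - 14\right)^{2} = \left(59 \cdot 26 - 14\right)^{2} = \left(1534 - 14\right)^{2} = 1520^{2} = 2310400$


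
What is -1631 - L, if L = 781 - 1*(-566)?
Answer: -2978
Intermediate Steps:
L = 1347 (L = 781 + 566 = 1347)
-1631 - L = -1631 - 1*1347 = -1631 - 1347 = -2978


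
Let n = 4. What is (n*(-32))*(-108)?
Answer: 13824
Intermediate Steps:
(n*(-32))*(-108) = (4*(-32))*(-108) = -128*(-108) = 13824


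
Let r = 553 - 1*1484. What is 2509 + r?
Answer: 1578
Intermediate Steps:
r = -931 (r = 553 - 1484 = -931)
2509 + r = 2509 - 931 = 1578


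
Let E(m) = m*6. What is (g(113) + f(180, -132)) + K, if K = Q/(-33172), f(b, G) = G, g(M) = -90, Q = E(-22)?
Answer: -1841013/8293 ≈ -222.00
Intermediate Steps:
E(m) = 6*m
Q = -132 (Q = 6*(-22) = -132)
K = 33/8293 (K = -132/(-33172) = -132*(-1/33172) = 33/8293 ≈ 0.0039793)
(g(113) + f(180, -132)) + K = (-90 - 132) + 33/8293 = -222 + 33/8293 = -1841013/8293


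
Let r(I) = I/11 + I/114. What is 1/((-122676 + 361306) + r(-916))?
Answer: 627/149563760 ≈ 4.1922e-6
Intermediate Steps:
r(I) = 125*I/1254 (r(I) = I*(1/11) + I*(1/114) = I/11 + I/114 = 125*I/1254)
1/((-122676 + 361306) + r(-916)) = 1/((-122676 + 361306) + (125/1254)*(-916)) = 1/(238630 - 57250/627) = 1/(149563760/627) = 627/149563760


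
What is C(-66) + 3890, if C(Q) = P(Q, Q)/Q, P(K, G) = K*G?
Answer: 3824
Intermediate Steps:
P(K, G) = G*K
C(Q) = Q (C(Q) = (Q*Q)/Q = Q²/Q = Q)
C(-66) + 3890 = -66 + 3890 = 3824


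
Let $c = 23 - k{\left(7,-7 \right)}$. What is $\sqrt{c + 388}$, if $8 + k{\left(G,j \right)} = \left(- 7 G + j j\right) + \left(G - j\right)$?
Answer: $9 \sqrt{5} \approx 20.125$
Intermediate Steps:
$k{\left(G,j \right)} = -8 + j^{2} - j - 6 G$ ($k{\left(G,j \right)} = -8 - \left(j + 6 G - j j\right) = -8 - \left(j - j^{2} + 6 G\right) = -8 + j^{2} - j - 6 G$)
$c = 17$ ($c = 23 - \left(-8 + \left(-7\right)^{2} - -7 - 42\right) = 23 - \left(-8 + 49 + 7 - 42\right) = 23 - 6 = 17$)
$\sqrt{c + 388} = \sqrt{17 + 388} = \sqrt{405} = 9 \sqrt{5}$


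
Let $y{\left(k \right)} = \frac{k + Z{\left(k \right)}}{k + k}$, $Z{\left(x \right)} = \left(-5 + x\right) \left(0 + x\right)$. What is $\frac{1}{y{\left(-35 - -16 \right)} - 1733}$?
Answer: $- \frac{2}{3489} \approx -0.00057323$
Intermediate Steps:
$Z{\left(x \right)} = x \left(-5 + x\right)$ ($Z{\left(x \right)} = \left(-5 + x\right) x = x \left(-5 + x\right)$)
$y{\left(k \right)} = \frac{k + k \left(-5 + k\right)}{2 k}$ ($y{\left(k \right)} = \frac{k + k \left(-5 + k\right)}{k + k} = \frac{k + k \left(-5 + k\right)}{2 k}$)
$\frac{1}{y{\left(-35 - -16 \right)} - 1733} = \frac{1}{\left(-2 + \frac{-35 - -16}{2}\right) - 1733} = \frac{1}{\left(-2 + \frac{-35 + 16}{2}\right) - 1733} = \frac{1}{\left(-2 + \frac{1}{2} \left(-19\right)\right) - 1733} = \frac{1}{\left(-2 - \frac{19}{2}\right) - 1733} = \frac{1}{- \frac{23}{2} - 1733} = \frac{1}{- \frac{3489}{2}} = - \frac{2}{3489}$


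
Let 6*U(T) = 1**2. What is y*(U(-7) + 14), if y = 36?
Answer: 510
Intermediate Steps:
U(T) = 1/6 (U(T) = (1/6)*1**2 = (1/6)*1 = 1/6)
y*(U(-7) + 14) = 36*(1/6 + 14) = 36*(85/6) = 510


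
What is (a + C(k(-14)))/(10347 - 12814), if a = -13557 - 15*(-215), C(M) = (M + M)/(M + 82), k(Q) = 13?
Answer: 981514/234365 ≈ 4.1880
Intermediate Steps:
C(M) = 2*M/(82 + M) (C(M) = (2*M)/(82 + M) = 2*M/(82 + M))
a = -10332 (a = -13557 - 1*(-3225) = -13557 + 3225 = -10332)
(a + C(k(-14)))/(10347 - 12814) = (-10332 + 2*13/(82 + 13))/(10347 - 12814) = (-10332 + 2*13/95)/(-2467) = (-10332 + 2*13*(1/95))*(-1/2467) = (-10332 + 26/95)*(-1/2467) = -981514/95*(-1/2467) = 981514/234365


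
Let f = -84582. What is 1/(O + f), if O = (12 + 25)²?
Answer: -1/83213 ≈ -1.2017e-5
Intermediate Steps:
O = 1369 (O = 37² = 1369)
1/(O + f) = 1/(1369 - 84582) = 1/(-83213) = -1/83213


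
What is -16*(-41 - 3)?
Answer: 704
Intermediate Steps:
-16*(-41 - 3) = -16*(-44) = 704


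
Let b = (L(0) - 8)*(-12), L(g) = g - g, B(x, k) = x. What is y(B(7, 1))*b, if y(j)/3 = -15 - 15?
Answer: -8640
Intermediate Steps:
y(j) = -90 (y(j) = 3*(-15 - 15) = 3*(-30) = -90)
L(g) = 0
b = 96 (b = (0 - 8)*(-12) = -8*(-12) = 96)
y(B(7, 1))*b = -90*96 = -8640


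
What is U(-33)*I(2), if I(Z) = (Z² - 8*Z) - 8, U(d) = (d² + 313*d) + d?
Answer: 185460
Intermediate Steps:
U(d) = d² + 314*d
I(Z) = -8 + Z² - 8*Z
U(-33)*I(2) = (-33*(314 - 33))*(-8 + 2² - 8*2) = (-33*281)*(-8 + 4 - 16) = -9273*(-20) = 185460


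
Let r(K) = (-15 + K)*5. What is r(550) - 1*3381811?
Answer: -3379136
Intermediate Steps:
r(K) = -75 + 5*K
r(550) - 1*3381811 = (-75 + 5*550) - 1*3381811 = (-75 + 2750) - 3381811 = 2675 - 3381811 = -3379136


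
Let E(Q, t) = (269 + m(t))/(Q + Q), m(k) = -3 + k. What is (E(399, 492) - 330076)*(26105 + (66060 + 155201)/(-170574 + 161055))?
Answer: -4671062794689590/542583 ≈ -8.6089e+9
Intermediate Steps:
E(Q, t) = (266 + t)/(2*Q) (E(Q, t) = (269 + (-3 + t))/(Q + Q) = (266 + t)/((2*Q)) = (266 + t)*(1/(2*Q)) = (266 + t)/(2*Q))
(E(399, 492) - 330076)*(26105 + (66060 + 155201)/(-170574 + 161055)) = ((½)*(266 + 492)/399 - 330076)*(26105 + (66060 + 155201)/(-170574 + 161055)) = ((½)*(1/399)*758 - 330076)*(26105 + 221261/(-9519)) = (379/399 - 330076)*(26105 + 221261*(-1/9519)) = -131699945*(26105 - 221261/9519)/399 = -131699945/399*248272234/9519 = -4671062794689590/542583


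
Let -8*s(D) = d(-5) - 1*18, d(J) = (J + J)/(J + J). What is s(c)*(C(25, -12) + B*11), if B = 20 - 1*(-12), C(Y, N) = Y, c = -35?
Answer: 6409/8 ≈ 801.13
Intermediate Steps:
d(J) = 1 (d(J) = (2*J)/((2*J)) = (2*J)*(1/(2*J)) = 1)
B = 32 (B = 20 + 12 = 32)
s(D) = 17/8 (s(D) = -(1 - 1*18)/8 = -(1 - 18)/8 = -⅛*(-17) = 17/8)
s(c)*(C(25, -12) + B*11) = 17*(25 + 32*11)/8 = 17*(25 + 352)/8 = (17/8)*377 = 6409/8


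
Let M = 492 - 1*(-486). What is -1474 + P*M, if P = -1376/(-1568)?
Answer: -30172/49 ≈ -615.75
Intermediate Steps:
P = 43/49 (P = -1376*(-1/1568) = 43/49 ≈ 0.87755)
M = 978 (M = 492 + 486 = 978)
-1474 + P*M = -1474 + (43/49)*978 = -1474 + 42054/49 = -30172/49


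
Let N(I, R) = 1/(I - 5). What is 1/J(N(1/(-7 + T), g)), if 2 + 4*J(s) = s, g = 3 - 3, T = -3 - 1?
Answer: -224/123 ≈ -1.8211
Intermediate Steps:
T = -4
g = 0
N(I, R) = 1/(-5 + I)
J(s) = -½ + s/4
1/J(N(1/(-7 + T), g)) = 1/(-½ + 1/(4*(-5 + 1/(-7 - 4)))) = 1/(-½ + 1/(4*(-5 + 1/(-11)))) = 1/(-½ + 1/(4*(-5 - 1/11))) = 1/(-½ + 1/(4*(-56/11))) = 1/(-½ + (¼)*(-11/56)) = 1/(-½ - 11/224) = 1/(-123/224) = -224/123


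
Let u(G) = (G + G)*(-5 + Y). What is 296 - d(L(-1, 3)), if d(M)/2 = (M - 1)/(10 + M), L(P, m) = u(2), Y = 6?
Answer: 2069/7 ≈ 295.57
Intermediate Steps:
u(G) = 2*G (u(G) = (G + G)*(-5 + 6) = (2*G)*1 = 2*G)
L(P, m) = 4 (L(P, m) = 2*2 = 4)
d(M) = 2*(-1 + M)/(10 + M) (d(M) = 2*((M - 1)/(10 + M)) = 2*((-1 + M)/(10 + M)) = 2*(-1 + M)/(10 + M))
296 - d(L(-1, 3)) = 296 - 2*(-1 + 4)/(10 + 4) = 296 - 2*3/14 = 296 - 1*3/7 = 296 - 3/7 = 2069/7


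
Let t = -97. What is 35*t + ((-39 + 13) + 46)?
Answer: -3375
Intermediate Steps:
35*t + ((-39 + 13) + 46) = 35*(-97) + ((-39 + 13) + 46) = -3395 + (-26 + 46) = -3395 + 20 = -3375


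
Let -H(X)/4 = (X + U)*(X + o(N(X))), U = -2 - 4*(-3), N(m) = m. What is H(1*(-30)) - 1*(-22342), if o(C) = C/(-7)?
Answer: 141994/7 ≈ 20285.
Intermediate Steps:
U = 10 (U = -2 + 12 = 10)
o(C) = -C/7 (o(C) = C*(-⅐) = -C/7)
H(X) = -24*X*(10 + X)/7 (H(X) = -4*(X + 10)*(X - X/7) = -4*(10 + X)*6*X/7 = -24*X*(10 + X)/7)
H(1*(-30)) - 1*(-22342) = 24*(1*(-30))*(-10 - (-30))/7 - 1*(-22342) = (24/7)*(-30)*(-10 - 1*(-30)) + 22342 = (24/7)*(-30)*(-10 + 30) + 22342 = (24/7)*(-30)*20 + 22342 = -14400/7 + 22342 = 141994/7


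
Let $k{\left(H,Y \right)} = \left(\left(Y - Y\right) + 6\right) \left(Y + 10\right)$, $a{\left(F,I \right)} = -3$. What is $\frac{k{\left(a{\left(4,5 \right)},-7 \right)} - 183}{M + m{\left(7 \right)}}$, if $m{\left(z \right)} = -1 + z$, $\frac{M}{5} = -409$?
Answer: $\frac{165}{2039} \approx 0.080922$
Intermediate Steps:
$M = -2045$ ($M = 5 \left(-409\right) = -2045$)
$k{\left(H,Y \right)} = 60 + 6 Y$ ($k{\left(H,Y \right)} = \left(0 + 6\right) \left(10 + Y\right) = 6 \left(10 + Y\right) = 60 + 6 Y$)
$\frac{k{\left(a{\left(4,5 \right)},-7 \right)} - 183}{M + m{\left(7 \right)}} = \frac{\left(60 + 6 \left(-7\right)\right) - 183}{-2045 + \left(-1 + 7\right)} = \frac{\left(60 - 42\right) - 183}{-2045 + 6} = \frac{18 - 183}{-2039} = \left(-165\right) \left(- \frac{1}{2039}\right) = \frac{165}{2039}$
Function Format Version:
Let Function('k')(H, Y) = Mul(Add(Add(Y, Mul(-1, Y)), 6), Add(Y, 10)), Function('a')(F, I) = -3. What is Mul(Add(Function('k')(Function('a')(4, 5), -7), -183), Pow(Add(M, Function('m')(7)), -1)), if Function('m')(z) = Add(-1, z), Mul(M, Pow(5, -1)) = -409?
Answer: Rational(165, 2039) ≈ 0.080922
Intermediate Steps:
M = -2045 (M = Mul(5, -409) = -2045)
Function('k')(H, Y) = Add(60, Mul(6, Y)) (Function('k')(H, Y) = Mul(Add(0, 6), Add(10, Y)) = Mul(6, Add(10, Y)) = Add(60, Mul(6, Y)))
Mul(Add(Function('k')(Function('a')(4, 5), -7), -183), Pow(Add(M, Function('m')(7)), -1)) = Mul(Add(Add(60, Mul(6, -7)), -183), Pow(Add(-2045, Add(-1, 7)), -1)) = Mul(Add(Add(60, -42), -183), Pow(Add(-2045, 6), -1)) = Mul(Add(18, -183), Pow(-2039, -1)) = Mul(-165, Rational(-1, 2039)) = Rational(165, 2039)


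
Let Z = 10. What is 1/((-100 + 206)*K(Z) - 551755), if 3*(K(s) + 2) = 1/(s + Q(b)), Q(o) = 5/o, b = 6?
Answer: -65/35877643 ≈ -1.8117e-6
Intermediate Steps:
K(s) = -2 + 1/(3*(⅚ + s)) (K(s) = -2 + 1/(3*(s + 5/6)) = -2 + 1/(3*(s + 5*(⅙))) = -2 + 1/(3*(s + ⅚)) = -2 + 1/(3*(⅚ + s)))
1/((-100 + 206)*K(Z) - 551755) = 1/((-100 + 206)*(4*(-2 - 3*10)/(5 + 6*10)) - 551755) = 1/(106*(4*(-2 - 30)/(5 + 60)) - 551755) = 1/(106*(4*(-32)/65) - 551755) = 1/(106*(4*(1/65)*(-32)) - 551755) = 1/(106*(-128/65) - 551755) = 1/(-13568/65 - 551755) = 1/(-35877643/65) = -65/35877643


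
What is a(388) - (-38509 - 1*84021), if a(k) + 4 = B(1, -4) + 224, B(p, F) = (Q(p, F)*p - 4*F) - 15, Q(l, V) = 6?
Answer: 122757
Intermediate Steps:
B(p, F) = -15 - 4*F + 6*p (B(p, F) = (6*p - 4*F) - 15 = (-4*F + 6*p) - 15 = -15 - 4*F + 6*p)
a(k) = 227 (a(k) = -4 + ((-15 - 4*(-4) + 6*1) + 224) = -4 + ((-15 + 16 + 6) + 224) = -4 + (7 + 224) = -4 + 231 = 227)
a(388) - (-38509 - 1*84021) = 227 - (-38509 - 1*84021) = 227 - (-38509 - 84021) = 227 - 1*(-122530) = 227 + 122530 = 122757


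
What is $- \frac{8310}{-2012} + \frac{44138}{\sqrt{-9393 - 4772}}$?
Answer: $\frac{4155}{1006} - \frac{44138 i \sqrt{14165}}{14165} \approx 4.1302 - 370.85 i$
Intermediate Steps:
$- \frac{8310}{-2012} + \frac{44138}{\sqrt{-9393 - 4772}} = \left(-8310\right) \left(- \frac{1}{2012}\right) + \frac{44138}{\sqrt{-14165}} = \frac{4155}{1006} + \frac{44138}{i \sqrt{14165}} = \frac{4155}{1006} + 44138 \left(- \frac{i \sqrt{14165}}{14165}\right) = \frac{4155}{1006} - \frac{44138 i \sqrt{14165}}{14165}$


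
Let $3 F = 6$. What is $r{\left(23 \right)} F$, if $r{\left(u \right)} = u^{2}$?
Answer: $1058$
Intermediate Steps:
$F = 2$ ($F = \frac{1}{3} \cdot 6 = 2$)
$r{\left(23 \right)} F = 23^{2} \cdot 2 = 529 \cdot 2 = 1058$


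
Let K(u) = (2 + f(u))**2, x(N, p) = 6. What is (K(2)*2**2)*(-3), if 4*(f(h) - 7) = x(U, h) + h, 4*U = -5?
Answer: -1452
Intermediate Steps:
U = -5/4 (U = (1/4)*(-5) = -5/4 ≈ -1.2500)
f(h) = 17/2 + h/4 (f(h) = 7 + (6 + h)/4 = 7 + (3/2 + h/4) = 17/2 + h/4)
K(u) = (21/2 + u/4)**2 (K(u) = (2 + (17/2 + u/4))**2 = (21/2 + u/4)**2)
(K(2)*2**2)*(-3) = (((42 + 2)**2/16)*2**2)*(-3) = (((1/16)*44**2)*4)*(-3) = (((1/16)*1936)*4)*(-3) = (121*4)*(-3) = 484*(-3) = -1452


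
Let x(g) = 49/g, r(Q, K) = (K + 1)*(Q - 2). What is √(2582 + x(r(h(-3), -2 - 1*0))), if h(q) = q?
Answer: √64795/5 ≈ 50.910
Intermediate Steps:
r(Q, K) = (1 + K)*(-2 + Q)
√(2582 + x(r(h(-3), -2 - 1*0))) = √(2582 + 49/(-2 - 3 - 2*(-2 - 1*0) + (-2 - 1*0)*(-3))) = √(2582 + 49/(-2 - 3 - 2*(-2 + 0) + (-2 + 0)*(-3))) = √(2582 + 49/(-2 - 3 - 2*(-2) - 2*(-3))) = √(2582 + 49/(-2 - 3 + 4 + 6)) = √(2582 + 49/5) = √(12959/5) = √64795/5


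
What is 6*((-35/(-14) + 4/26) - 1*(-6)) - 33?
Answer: 246/13 ≈ 18.923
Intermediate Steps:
6*((-35/(-14) + 4/26) - 1*(-6)) - 33 = 6*((-35*(-1/14) + 4*(1/26)) + 6) - 33 = 6*((5/2 + 2/13) + 6) - 33 = 6*(69/26 + 6) - 33 = 6*(225/26) - 33 = 675/13 - 33 = 246/13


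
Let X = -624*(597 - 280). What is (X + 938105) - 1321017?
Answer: -580720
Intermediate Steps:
X = -197808 (X = -624*317 = -197808)
(X + 938105) - 1321017 = (-197808 + 938105) - 1321017 = 740297 - 1321017 = -580720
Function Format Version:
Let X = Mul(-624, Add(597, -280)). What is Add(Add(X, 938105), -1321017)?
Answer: -580720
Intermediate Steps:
X = -197808 (X = Mul(-624, 317) = -197808)
Add(Add(X, 938105), -1321017) = Add(Add(-197808, 938105), -1321017) = Add(740297, -1321017) = -580720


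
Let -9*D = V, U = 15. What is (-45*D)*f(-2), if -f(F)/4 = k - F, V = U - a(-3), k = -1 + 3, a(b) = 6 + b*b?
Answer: 0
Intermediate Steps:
a(b) = 6 + b**2
k = 2
V = 0 (V = 15 - (6 + (-3)**2) = 15 - (6 + 9) = 15 - 1*15 = 15 - 15 = 0)
D = 0 (D = -1/9*0 = 0)
f(F) = -8 + 4*F (f(F) = -4*(2 - F) = -8 + 4*F)
(-45*D)*f(-2) = (-45*0)*(-8 + 4*(-2)) = 0*(-8 - 8) = 0*(-16) = 0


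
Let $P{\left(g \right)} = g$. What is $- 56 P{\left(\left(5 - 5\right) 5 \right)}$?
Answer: $0$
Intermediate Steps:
$- 56 P{\left(\left(5 - 5\right) 5 \right)} = - 56 \left(5 - 5\right) 5 = - 56 \cdot 0 \cdot 5 = \left(-56\right) 0 = 0$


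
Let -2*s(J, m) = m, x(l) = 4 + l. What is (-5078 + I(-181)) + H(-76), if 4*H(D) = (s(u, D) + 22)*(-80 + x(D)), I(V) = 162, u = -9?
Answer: -7196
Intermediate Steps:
s(J, m) = -m/2
H(D) = (-76 + D)*(22 - D/2)/4 (H(D) = ((-D/2 + 22)*(-80 + (4 + D)))/4 = ((22 - D/2)*(-76 + D))/4 = ((-76 + D)*(22 - D/2))/4 = (-76 + D)*(22 - D/2)/4)
(-5078 + I(-181)) + H(-76) = (-5078 + 162) + (-418 + 15*(-76) - ⅛*(-76)²) = -4916 + (-418 - 1140 - ⅛*5776) = -4916 + (-418 - 1140 - 722) = -4916 - 2280 = -7196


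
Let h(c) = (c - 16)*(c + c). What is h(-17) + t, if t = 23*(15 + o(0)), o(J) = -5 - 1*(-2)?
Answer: 1398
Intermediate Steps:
o(J) = -3 (o(J) = -5 + 2 = -3)
t = 276 (t = 23*(15 - 3) = 23*12 = 276)
h(c) = 2*c*(-16 + c) (h(c) = (-16 + c)*(2*c) = 2*c*(-16 + c))
h(-17) + t = 2*(-17)*(-16 - 17) + 276 = 2*(-17)*(-33) + 276 = 1122 + 276 = 1398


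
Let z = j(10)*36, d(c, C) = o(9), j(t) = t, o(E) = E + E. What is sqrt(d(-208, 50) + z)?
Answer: 3*sqrt(42) ≈ 19.442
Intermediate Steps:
o(E) = 2*E
d(c, C) = 18 (d(c, C) = 2*9 = 18)
z = 360 (z = 10*36 = 360)
sqrt(d(-208, 50) + z) = sqrt(18 + 360) = sqrt(378) = 3*sqrt(42)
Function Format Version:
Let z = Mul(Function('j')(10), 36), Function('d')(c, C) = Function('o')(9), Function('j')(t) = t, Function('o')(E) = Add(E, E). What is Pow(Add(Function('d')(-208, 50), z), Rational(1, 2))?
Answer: Mul(3, Pow(42, Rational(1, 2))) ≈ 19.442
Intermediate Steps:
Function('o')(E) = Mul(2, E)
Function('d')(c, C) = 18 (Function('d')(c, C) = Mul(2, 9) = 18)
z = 360 (z = Mul(10, 36) = 360)
Pow(Add(Function('d')(-208, 50), z), Rational(1, 2)) = Pow(Add(18, 360), Rational(1, 2)) = Pow(378, Rational(1, 2)) = Mul(3, Pow(42, Rational(1, 2)))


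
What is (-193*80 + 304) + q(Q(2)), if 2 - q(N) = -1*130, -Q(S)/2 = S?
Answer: -15004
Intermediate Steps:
Q(S) = -2*S
q(N) = 132 (q(N) = 2 - (-1)*130 = 2 - 1*(-130) = 2 + 130 = 132)
(-193*80 + 304) + q(Q(2)) = (-193*80 + 304) + 132 = (-15440 + 304) + 132 = -15136 + 132 = -15004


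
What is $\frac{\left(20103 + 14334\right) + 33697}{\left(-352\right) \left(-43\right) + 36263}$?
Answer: $\frac{68134}{51399} \approx 1.3256$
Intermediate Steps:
$\frac{\left(20103 + 14334\right) + 33697}{\left(-352\right) \left(-43\right) + 36263} = \frac{34437 + 33697}{15136 + 36263} = \frac{68134}{51399}$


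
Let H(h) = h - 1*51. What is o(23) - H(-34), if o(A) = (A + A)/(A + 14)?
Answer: 3191/37 ≈ 86.243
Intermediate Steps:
H(h) = -51 + h (H(h) = h - 51 = -51 + h)
o(A) = 2*A/(14 + A) (o(A) = (2*A)/(14 + A) = 2*A/(14 + A))
o(23) - H(-34) = 2*23/(14 + 23) - (-51 - 34) = 2*23/37 - 1*(-85) = 2*23*(1/37) + 85 = 46/37 + 85 = 3191/37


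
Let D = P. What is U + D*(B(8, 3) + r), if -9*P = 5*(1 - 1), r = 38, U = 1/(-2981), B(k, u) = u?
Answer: -1/2981 ≈ -0.00033546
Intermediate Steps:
U = -1/2981 ≈ -0.00033546
P = 0 (P = -5*(1 - 1)/9 = -5*0/9 = -⅑*0 = 0)
D = 0
U + D*(B(8, 3) + r) = -1/2981 + 0*(3 + 38) = -1/2981 + 0*41 = -1/2981 + 0 = -1/2981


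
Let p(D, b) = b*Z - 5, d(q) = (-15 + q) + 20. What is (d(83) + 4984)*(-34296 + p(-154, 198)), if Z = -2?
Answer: -175983184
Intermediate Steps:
d(q) = 5 + q
p(D, b) = -5 - 2*b (p(D, b) = b*(-2) - 5 = -2*b - 5 = -5 - 2*b)
(d(83) + 4984)*(-34296 + p(-154, 198)) = ((5 + 83) + 4984)*(-34296 + (-5 - 2*198)) = (88 + 4984)*(-34296 + (-5 - 396)) = 5072*(-34296 - 401) = 5072*(-34697) = -175983184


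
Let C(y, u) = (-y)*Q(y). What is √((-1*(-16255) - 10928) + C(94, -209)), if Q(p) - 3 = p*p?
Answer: I*√825539 ≈ 908.59*I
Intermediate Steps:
Q(p) = 3 + p² (Q(p) = 3 + p*p = 3 + p²)
C(y, u) = -y*(3 + y²) (C(y, u) = (-y)*(3 + y²) = -y*(3 + y²))
√((-1*(-16255) - 10928) + C(94, -209)) = √((-1*(-16255) - 10928) - 1*94*(3 + 94²)) = √((16255 - 10928) - 1*94*(3 + 8836)) = √(5327 - 1*94*8839) = √(5327 - 830866) = √(-825539) = I*√825539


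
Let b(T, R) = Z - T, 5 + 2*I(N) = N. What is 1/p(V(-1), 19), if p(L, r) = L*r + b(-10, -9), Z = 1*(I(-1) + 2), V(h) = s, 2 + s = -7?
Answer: -1/162 ≈ -0.0061728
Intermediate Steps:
s = -9 (s = -2 - 7 = -9)
I(N) = -5/2 + N/2
V(h) = -9
Z = -1 (Z = 1*((-5/2 + (1/2)*(-1)) + 2) = 1*((-5/2 - 1/2) + 2) = 1*(-3 + 2) = 1*(-1) = -1)
b(T, R) = -1 - T
p(L, r) = 9 + L*r (p(L, r) = L*r + (-1 - 1*(-10)) = L*r + (-1 + 10) = L*r + 9 = 9 + L*r)
1/p(V(-1), 19) = 1/(9 - 9*19) = 1/(9 - 171) = 1/(-162) = -1/162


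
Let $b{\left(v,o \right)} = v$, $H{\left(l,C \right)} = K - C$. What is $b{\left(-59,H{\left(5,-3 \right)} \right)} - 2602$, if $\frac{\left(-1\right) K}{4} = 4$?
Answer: $-2661$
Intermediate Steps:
$K = -16$ ($K = \left(-4\right) 4 = -16$)
$H{\left(l,C \right)} = -16 - C$
$b{\left(-59,H{\left(5,-3 \right)} \right)} - 2602 = -59 - 2602 = -2661$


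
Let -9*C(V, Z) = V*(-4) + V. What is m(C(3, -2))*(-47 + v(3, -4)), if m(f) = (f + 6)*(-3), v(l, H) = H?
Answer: 1071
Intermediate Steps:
C(V, Z) = V/3 (C(V, Z) = -(V*(-4) + V)/9 = -(-4*V + V)/9 = -(-1)*V/3 = V/3)
m(f) = -18 - 3*f (m(f) = (6 + f)*(-3) = -18 - 3*f)
m(C(3, -2))*(-47 + v(3, -4)) = (-18 - 3)*(-47 - 4) = (-18 - 3*1)*(-51) = (-18 - 3)*(-51) = -21*(-51) = 1071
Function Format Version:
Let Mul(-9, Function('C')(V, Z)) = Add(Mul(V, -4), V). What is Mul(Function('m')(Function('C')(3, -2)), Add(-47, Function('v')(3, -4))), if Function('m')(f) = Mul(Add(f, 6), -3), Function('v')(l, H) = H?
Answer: 1071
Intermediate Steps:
Function('C')(V, Z) = Mul(Rational(1, 3), V) (Function('C')(V, Z) = Mul(Rational(-1, 9), Add(Mul(V, -4), V)) = Mul(Rational(-1, 9), Add(Mul(-4, V), V)) = Mul(Rational(-1, 9), Mul(-3, V)) = Mul(Rational(1, 3), V))
Function('m')(f) = Add(-18, Mul(-3, f)) (Function('m')(f) = Mul(Add(6, f), -3) = Add(-18, Mul(-3, f)))
Mul(Function('m')(Function('C')(3, -2)), Add(-47, Function('v')(3, -4))) = Mul(Add(-18, Mul(-3, Mul(Rational(1, 3), 3))), Add(-47, -4)) = Mul(Add(-18, Mul(-3, 1)), -51) = Mul(Add(-18, -3), -51) = Mul(-21, -51) = 1071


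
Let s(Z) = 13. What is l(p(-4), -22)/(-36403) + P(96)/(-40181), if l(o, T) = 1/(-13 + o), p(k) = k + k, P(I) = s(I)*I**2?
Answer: -91588742923/30716887803 ≈ -2.9817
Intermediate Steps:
P(I) = 13*I**2
p(k) = 2*k
l(p(-4), -22)/(-36403) + P(96)/(-40181) = 1/((-13 + 2*(-4))*(-36403)) + (13*96**2)/(-40181) = -1/36403/(-13 - 8) + (13*9216)*(-1/40181) = -1/36403/(-21) + 119808*(-1/40181) = -1/21*(-1/36403) - 119808/40181 = 1/764463 - 119808/40181 = -91588742923/30716887803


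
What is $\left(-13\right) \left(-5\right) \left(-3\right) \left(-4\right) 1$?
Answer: $780$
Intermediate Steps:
$\left(-13\right) \left(-5\right) \left(-3\right) \left(-4\right) 1 = 65 \cdot 12 \cdot 1 = 65 \cdot 12 = 780$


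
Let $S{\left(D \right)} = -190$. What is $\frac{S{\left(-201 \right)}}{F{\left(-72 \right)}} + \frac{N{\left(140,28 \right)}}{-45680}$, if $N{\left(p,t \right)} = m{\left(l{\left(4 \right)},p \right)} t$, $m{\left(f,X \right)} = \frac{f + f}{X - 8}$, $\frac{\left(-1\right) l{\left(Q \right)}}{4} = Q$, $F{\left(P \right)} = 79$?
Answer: $- \frac{17899744}{7442985} \approx -2.4049$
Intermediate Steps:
$l{\left(Q \right)} = - 4 Q$
$m{\left(f,X \right)} = \frac{2 f}{-8 + X}$
$N{\left(p,t \right)} = - \frac{32 t}{-8 + p}$ ($N{\left(p,t \right)} = \frac{2 \left(\left(-4\right) 4\right)}{-8 + p} t = 2 \left(-16\right) \frac{1}{-8 + p} t = - \frac{32}{-8 + p} t = - \frac{32 t}{-8 + p}$)
$\frac{S{\left(-201 \right)}}{F{\left(-72 \right)}} + \frac{N{\left(140,28 \right)}}{-45680} = - \frac{190}{79} + \frac{\left(-32\right) 28 \frac{1}{-8 + 140}}{-45680} = \left(-190\right) \frac{1}{79} + \left(-32\right) 28 \cdot \frac{1}{132} \left(- \frac{1}{45680}\right) = - \frac{190}{79} + \left(-32\right) 28 \cdot \frac{1}{132} \left(- \frac{1}{45680}\right) = - \frac{190}{79} - - \frac{14}{94215} = - \frac{190}{79} + \frac{14}{94215} = - \frac{17899744}{7442985}$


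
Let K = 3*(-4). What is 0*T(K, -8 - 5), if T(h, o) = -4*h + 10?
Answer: 0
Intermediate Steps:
K = -12
T(h, o) = 10 - 4*h
0*T(K, -8 - 5) = 0*(10 - 4*(-12)) = 0*(10 + 48) = 0*58 = 0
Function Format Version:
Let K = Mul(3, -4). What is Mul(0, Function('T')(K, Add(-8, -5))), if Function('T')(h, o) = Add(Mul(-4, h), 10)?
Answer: 0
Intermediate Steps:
K = -12
Function('T')(h, o) = Add(10, Mul(-4, h))
Mul(0, Function('T')(K, Add(-8, -5))) = Mul(0, Add(10, Mul(-4, -12))) = Mul(0, Add(10, 48)) = Mul(0, 58) = 0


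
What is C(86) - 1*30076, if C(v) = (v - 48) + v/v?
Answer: -30037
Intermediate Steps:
C(v) = -47 + v (C(v) = (-48 + v) + 1 = -47 + v)
C(86) - 1*30076 = (-47 + 86) - 1*30076 = 39 - 30076 = -30037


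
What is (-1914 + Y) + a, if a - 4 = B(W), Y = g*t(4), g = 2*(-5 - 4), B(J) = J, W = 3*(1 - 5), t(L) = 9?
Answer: -2084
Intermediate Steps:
W = -12 (W = 3*(-4) = -12)
g = -18 (g = 2*(-9) = -18)
Y = -162 (Y = -18*9 = -162)
a = -8 (a = 4 - 12 = -8)
(-1914 + Y) + a = (-1914 - 162) - 8 = -2076 - 8 = -2084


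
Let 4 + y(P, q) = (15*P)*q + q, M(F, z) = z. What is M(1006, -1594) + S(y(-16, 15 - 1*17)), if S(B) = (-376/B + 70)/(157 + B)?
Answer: -238361516/149547 ≈ -1593.9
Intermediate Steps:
y(P, q) = -4 + q + 15*P*q (y(P, q) = -4 + ((15*P)*q + q) = -4 + (15*P*q + q) = -4 + (q + 15*P*q) = -4 + q + 15*P*q)
S(B) = (70 - 376/B)/(157 + B)
M(1006, -1594) + S(y(-16, 15 - 1*17)) = -1594 + 2*(-188 + 35*(-4 + (15 - 1*17) + 15*(-16)*(15 - 1*17)))/((-4 + (15 - 1*17) + 15*(-16)*(15 - 1*17))*(157 + (-4 + (15 - 1*17) + 15*(-16)*(15 - 1*17)))) = -1594 + 2*(-188 + 35*(-4 + (15 - 17) + 15*(-16)*(15 - 17)))/((-4 + (15 - 17) + 15*(-16)*(15 - 17))*(157 + (-4 + (15 - 17) + 15*(-16)*(15 - 17)))) = -1594 + 2*(-188 + 35*(-4 - 2 + 15*(-16)*(-2)))/((-4 - 2 + 15*(-16)*(-2))*(157 + (-4 - 2 + 15*(-16)*(-2)))) = -1594 + 2*(-188 + 35*(-4 - 2 + 480))/((-4 - 2 + 480)*(157 + (-4 - 2 + 480))) = -1594 + 2*(-188 + 35*474)/(474*(157 + 474)) = -1594 + 2*(1/474)*(-188 + 16590)/631 = -1594 + 2*(1/474)*(1/631)*16402 = -1594 + 16402/149547 = -238361516/149547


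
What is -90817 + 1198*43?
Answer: -39303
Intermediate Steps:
-90817 + 1198*43 = -90817 + 51514 = -39303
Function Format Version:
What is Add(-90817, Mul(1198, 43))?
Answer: -39303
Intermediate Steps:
Add(-90817, Mul(1198, 43)) = Add(-90817, 51514) = -39303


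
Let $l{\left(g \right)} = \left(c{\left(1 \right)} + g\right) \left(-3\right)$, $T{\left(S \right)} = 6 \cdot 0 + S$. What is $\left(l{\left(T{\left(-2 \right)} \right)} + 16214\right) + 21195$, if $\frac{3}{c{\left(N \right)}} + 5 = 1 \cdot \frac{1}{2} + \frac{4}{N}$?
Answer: $37433$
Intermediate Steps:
$c{\left(N \right)} = \frac{3}{- \frac{9}{2} + \frac{4}{N}}$ ($c{\left(N \right)} = \frac{3}{-5 + \left(1 \cdot \frac{1}{2} + \frac{4}{N}\right)} = \frac{3}{-5 + \left(\frac{1}{2} + \frac{4}{N}\right)} = \frac{3}{- \frac{9}{2} + \frac{4}{N}}$)
$T{\left(S \right)} = S$ ($T{\left(S \right)} = 0 + S = S$)
$l{\left(g \right)} = 18 - 3 g$ ($l{\left(g \right)} = \left(\left(-6\right) 1 \frac{1}{-8 + 9 \cdot 1} + g\right) \left(-3\right) = \left(\left(-6\right) 1 \frac{1}{-8 + 9} + g\right) \left(-3\right) = \left(\left(-6\right) 1 \cdot 1^{-1} + g\right) \left(-3\right) = \left(\left(-6\right) 1 \cdot 1 + g\right) \left(-3\right) = \left(-6 + g\right) \left(-3\right) = 18 - 3 g$)
$\left(l{\left(T{\left(-2 \right)} \right)} + 16214\right) + 21195 = \left(\left(18 - -6\right) + 16214\right) + 21195 = \left(\left(18 + 6\right) + 16214\right) + 21195 = \left(24 + 16214\right) + 21195 = 16238 + 21195 = 37433$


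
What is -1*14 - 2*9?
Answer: -32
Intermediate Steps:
-1*14 - 2*9 = -14 - 18 = -32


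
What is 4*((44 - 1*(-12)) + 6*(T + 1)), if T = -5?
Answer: 128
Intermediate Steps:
4*((44 - 1*(-12)) + 6*(T + 1)) = 4*((44 - 1*(-12)) + 6*(-5 + 1)) = 4*((44 + 12) + 6*(-4)) = 4*(56 - 24) = 4*32 = 128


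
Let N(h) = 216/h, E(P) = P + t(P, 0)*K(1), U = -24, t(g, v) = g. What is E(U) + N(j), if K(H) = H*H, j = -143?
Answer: -7080/143 ≈ -49.510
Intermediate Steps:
K(H) = H²
E(P) = 2*P (E(P) = P + P*1² = P + P*1 = P + P = 2*P)
E(U) + N(j) = 2*(-24) + 216/(-143) = -48 + 216*(-1/143) = -48 - 216/143 = -7080/143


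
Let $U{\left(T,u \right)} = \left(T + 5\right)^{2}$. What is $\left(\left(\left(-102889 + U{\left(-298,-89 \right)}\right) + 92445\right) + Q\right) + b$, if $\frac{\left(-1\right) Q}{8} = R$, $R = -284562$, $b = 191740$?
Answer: $2543641$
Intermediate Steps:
$U{\left(T,u \right)} = \left(5 + T\right)^{2}$
$Q = 2276496$ ($Q = \left(-8\right) \left(-284562\right) = 2276496$)
$\left(\left(\left(-102889 + U{\left(-298,-89 \right)}\right) + 92445\right) + Q\right) + b = \left(\left(\left(-102889 + \left(5 - 298\right)^{2}\right) + 92445\right) + 2276496\right) + 191740 = \left(\left(\left(-102889 + \left(-293\right)^{2}\right) + 92445\right) + 2276496\right) + 191740 = \left(\left(\left(-102889 + 85849\right) + 92445\right) + 2276496\right) + 191740 = \left(\left(-17040 + 92445\right) + 2276496\right) + 191740 = \left(75405 + 2276496\right) + 191740 = 2351901 + 191740 = 2543641$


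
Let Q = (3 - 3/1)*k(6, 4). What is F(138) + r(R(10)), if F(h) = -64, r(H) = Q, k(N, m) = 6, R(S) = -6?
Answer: -64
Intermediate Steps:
Q = 0 (Q = (3 - 3/1)*6 = (3 - 3*1)*6 = (3 - 3)*6 = 0*6 = 0)
r(H) = 0
F(138) + r(R(10)) = -64 + 0 = -64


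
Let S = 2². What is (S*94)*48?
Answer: 18048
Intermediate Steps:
S = 4
(S*94)*48 = (4*94)*48 = 376*48 = 18048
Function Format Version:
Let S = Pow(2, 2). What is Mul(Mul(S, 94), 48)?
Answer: 18048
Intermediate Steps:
S = 4
Mul(Mul(S, 94), 48) = Mul(Mul(4, 94), 48) = Mul(376, 48) = 18048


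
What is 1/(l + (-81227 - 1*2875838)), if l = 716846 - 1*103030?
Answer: -1/2343249 ≈ -4.2676e-7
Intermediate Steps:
l = 613816 (l = 716846 - 103030 = 613816)
1/(l + (-81227 - 1*2875838)) = 1/(613816 + (-81227 - 1*2875838)) = 1/(613816 + (-81227 - 2875838)) = 1/(613816 - 2957065) = 1/(-2343249) = -1/2343249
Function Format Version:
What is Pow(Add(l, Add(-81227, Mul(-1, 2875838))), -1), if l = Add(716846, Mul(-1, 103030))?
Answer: Rational(-1, 2343249) ≈ -4.2676e-7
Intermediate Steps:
l = 613816 (l = Add(716846, -103030) = 613816)
Pow(Add(l, Add(-81227, Mul(-1, 2875838))), -1) = Pow(Add(613816, Add(-81227, Mul(-1, 2875838))), -1) = Pow(Add(613816, Add(-81227, -2875838)), -1) = Pow(Add(613816, -2957065), -1) = Pow(-2343249, -1) = Rational(-1, 2343249)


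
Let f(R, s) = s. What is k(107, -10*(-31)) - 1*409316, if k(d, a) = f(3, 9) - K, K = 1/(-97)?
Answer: -39702778/97 ≈ -4.0931e+5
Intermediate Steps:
K = -1/97 ≈ -0.010309
k(d, a) = 874/97 (k(d, a) = 9 - 1*(-1/97) = 9 + 1/97 = 874/97)
k(107, -10*(-31)) - 1*409316 = 874/97 - 1*409316 = 874/97 - 409316 = -39702778/97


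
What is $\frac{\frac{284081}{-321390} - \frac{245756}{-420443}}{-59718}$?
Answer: $\frac{40456347043}{8069464964632860} \approx 5.0135 \cdot 10^{-6}$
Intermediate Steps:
$\frac{\frac{284081}{-321390} - \frac{245756}{-420443}}{-59718} = \left(284081 \left(- \frac{1}{321390}\right) - - \frac{245756}{420443}\right) \left(- \frac{1}{59718}\right) = \left(- \frac{284081}{321390} + \frac{245756}{420443}\right) \left(- \frac{1}{59718}\right) = \left(- \frac{40456347043}{135126175770}\right) \left(- \frac{1}{59718}\right) = \frac{40456347043}{8069464964632860}$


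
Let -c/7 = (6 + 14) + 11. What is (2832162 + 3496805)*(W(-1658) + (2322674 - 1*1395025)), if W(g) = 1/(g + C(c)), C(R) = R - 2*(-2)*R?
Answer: 16104317322914202/2743 ≈ 5.8711e+12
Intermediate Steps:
c = -217 (c = -7*((6 + 14) + 11) = -7*(20 + 11) = -7*31 = -217)
C(R) = 5*R (C(R) = R - (-4)*R = R + 4*R = 5*R)
W(g) = 1/(-1085 + g) (W(g) = 1/(g + 5*(-217)) = 1/(g - 1085) = 1/(-1085 + g))
(2832162 + 3496805)*(W(-1658) + (2322674 - 1*1395025)) = (2832162 + 3496805)*(1/(-1085 - 1658) + (2322674 - 1*1395025)) = 6328967*(1/(-2743) + (2322674 - 1395025)) = 6328967*(-1/2743 + 927649) = 6328967*(2544541206/2743) = 16104317322914202/2743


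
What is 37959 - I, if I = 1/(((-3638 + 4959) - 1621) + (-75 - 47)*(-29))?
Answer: 122911241/3238 ≈ 37959.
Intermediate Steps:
I = 1/3238 (I = 1/((1321 - 1621) - 122*(-29)) = 1/(-300 + 3538) = 1/3238 ≈ 0.00030883)
37959 - I = 37959 - 1*1/3238 = 37959 - 1/3238 = 122911241/3238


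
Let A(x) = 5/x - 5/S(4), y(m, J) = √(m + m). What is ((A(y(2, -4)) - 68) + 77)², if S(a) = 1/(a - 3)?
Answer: 169/4 ≈ 42.250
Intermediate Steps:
S(a) = 1/(-3 + a)
y(m, J) = √2*√m (y(m, J) = √(2*m) = √2*√m)
A(x) = -5 + 5/x (A(x) = 5/x - 5/(1/(-3 + 4)) = 5/x - 5/(1/1) = 5/x - 5/1 = 5/x - 5*1 = 5/x - 5 = -5 + 5/x)
((A(y(2, -4)) - 68) + 77)² = (((-5 + 5/((√2*√2))) - 68) + 77)² = (((-5 + 5/2) - 68) + 77)² = ((-5/2 - 68) + 77)² = (-141/2 + 77)² = (13/2)² = 169/4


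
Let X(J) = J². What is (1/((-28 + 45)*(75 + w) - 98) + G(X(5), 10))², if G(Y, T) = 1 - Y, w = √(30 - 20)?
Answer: 1100737150217771/1911137588721 + 1128030206*√10/1911137588721 ≈ 575.96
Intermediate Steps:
w = √10 ≈ 3.1623
(1/((-28 + 45)*(75 + w) - 98) + G(X(5), 10))² = (1/((-28 + 45)*(75 + √10) - 98) + (1 - 1*5²))² = (1/(17*(75 + √10) - 98) + (1 - 1*25))² = (1/((1275 + 17*√10) - 98) + (1 - 25))² = (1/(1177 + 17*√10) - 24)² = (-24 + 1/(1177 + 17*√10))²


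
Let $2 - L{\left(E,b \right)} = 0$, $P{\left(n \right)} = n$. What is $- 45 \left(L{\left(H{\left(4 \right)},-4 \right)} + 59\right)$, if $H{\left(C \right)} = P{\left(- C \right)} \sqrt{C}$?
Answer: $-2745$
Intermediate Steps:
$H{\left(C \right)} = - C^{\frac{3}{2}}$ ($H{\left(C \right)} = - C \sqrt{C} = - C^{\frac{3}{2}}$)
$L{\left(E,b \right)} = 2$ ($L{\left(E,b \right)} = 2 - 0 = 2 + 0 = 2$)
$- 45 \left(L{\left(H{\left(4 \right)},-4 \right)} + 59\right) = - 45 \left(2 + 59\right) = \left(-45\right) 61 = -2745$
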